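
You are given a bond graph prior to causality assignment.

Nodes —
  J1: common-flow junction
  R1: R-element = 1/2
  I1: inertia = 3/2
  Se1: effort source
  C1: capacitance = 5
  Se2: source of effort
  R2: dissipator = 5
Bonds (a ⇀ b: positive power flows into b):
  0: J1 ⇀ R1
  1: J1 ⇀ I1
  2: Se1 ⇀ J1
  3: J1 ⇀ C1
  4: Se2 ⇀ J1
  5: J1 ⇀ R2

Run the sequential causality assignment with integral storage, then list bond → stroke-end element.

β0 stroke at J1
β1 stroke at I1
β2 stroke at J1
β3 stroke at J1
β4 stroke at J1
β5 stroke at J1

b2 |J1  (Se1: effort source, stroke at far end)
b4 |J1  (Se2 (Se) sets effort on bond)
b1 |I1  (I1 integral (f out))
b0 |J1  (J1 flow already set via bond 1)
b3 |J1  (J1: bond 1 brought flow, rest push out)
b5 |J1  (J1 flow already set via bond 1)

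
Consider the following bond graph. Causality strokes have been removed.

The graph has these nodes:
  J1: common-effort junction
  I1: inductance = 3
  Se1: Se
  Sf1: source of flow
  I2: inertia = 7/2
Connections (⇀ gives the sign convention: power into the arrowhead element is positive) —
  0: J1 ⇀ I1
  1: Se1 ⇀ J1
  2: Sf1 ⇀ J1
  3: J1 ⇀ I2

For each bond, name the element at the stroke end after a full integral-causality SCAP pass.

#1 stroke at J1  (source Se1 imposes e)
#2 stroke at Sf1  (Sf1 (Sf) sets flow on bond)
#0 stroke at I1  (J1: bond 1 brought effort, rest push out)
#3 stroke at I2  (J1: bond 1 brought effort, rest push out)

β0 →I1
β1 →J1
β2 →Sf1
β3 →I2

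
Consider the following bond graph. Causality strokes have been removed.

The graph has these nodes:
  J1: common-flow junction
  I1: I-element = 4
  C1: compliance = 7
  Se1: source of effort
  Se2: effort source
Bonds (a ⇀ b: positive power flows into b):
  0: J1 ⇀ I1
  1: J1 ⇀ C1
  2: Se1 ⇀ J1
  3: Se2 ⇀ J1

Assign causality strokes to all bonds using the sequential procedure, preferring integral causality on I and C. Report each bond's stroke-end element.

β0 →I1
β1 →J1
β2 →J1
β3 →J1

#2 |J1  (Se1 (Se) sets effort on bond)
#3 |J1  (Se2 fixes effort; stroke away)
#0 |I1  (I1 outputs flow p/I1)
#1 |J1  (common-f at J1 fixed by 0)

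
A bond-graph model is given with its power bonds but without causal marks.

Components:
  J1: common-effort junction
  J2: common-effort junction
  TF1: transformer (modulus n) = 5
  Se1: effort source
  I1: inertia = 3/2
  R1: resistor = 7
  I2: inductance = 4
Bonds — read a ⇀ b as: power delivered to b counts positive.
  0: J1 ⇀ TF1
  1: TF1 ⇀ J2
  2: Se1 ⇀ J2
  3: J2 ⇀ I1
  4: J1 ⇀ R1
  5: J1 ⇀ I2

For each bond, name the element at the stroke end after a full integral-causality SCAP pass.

#0 →J1
#1 →TF1
#2 →J2
#3 →I1
#4 →R1
#5 →I2

b2 |J2  (Se1 fixes effort; stroke away)
b1 |TF1  (0-jn J2 has e-setter on 2)
b3 |I1  (J2: bond 2 brought effort, rest push out)
b0 |J1  (TF TF1: opposite of bond 1)
b4 |R1  (0-jn J1 has e-setter on 0)
b5 |I2  (J1 effort already set via bond 0)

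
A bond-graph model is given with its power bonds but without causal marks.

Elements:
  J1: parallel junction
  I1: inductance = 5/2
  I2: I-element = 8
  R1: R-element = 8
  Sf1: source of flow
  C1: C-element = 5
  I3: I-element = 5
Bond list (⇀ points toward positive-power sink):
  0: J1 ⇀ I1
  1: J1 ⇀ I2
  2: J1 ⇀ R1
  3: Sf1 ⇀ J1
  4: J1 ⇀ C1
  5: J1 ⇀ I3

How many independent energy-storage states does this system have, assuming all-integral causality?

4  (C1, I1, I2, I3 all integral)

b3 stroke→Sf1  (Sf1 (Sf) sets flow on bond)
b0 stroke→I1  (I1: I, integral causality)
b1 stroke→I2  (prefer integral on I2)
b4 stroke→J1  (prefer integral on C1)
b2 stroke→R1  (J1: bond 4 brought effort, rest push out)
b5 stroke→I3  (0-jn J1 has e-setter on 4)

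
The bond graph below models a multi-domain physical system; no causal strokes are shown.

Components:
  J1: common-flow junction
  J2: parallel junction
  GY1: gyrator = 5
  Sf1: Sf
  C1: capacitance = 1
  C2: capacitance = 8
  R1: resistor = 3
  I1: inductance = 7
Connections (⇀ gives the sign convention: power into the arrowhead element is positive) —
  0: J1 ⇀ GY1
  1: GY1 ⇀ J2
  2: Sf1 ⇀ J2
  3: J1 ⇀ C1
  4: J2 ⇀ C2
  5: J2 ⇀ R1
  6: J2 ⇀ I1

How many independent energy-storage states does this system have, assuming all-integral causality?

β2 |Sf1  (Sf1: flow source, stroke at near end)
β3 |J1  (C1 outputs effort q/C1)
β0 |GY1  (J1: last free bond brings flow in)
β1 |GY1  (GY1 both-in/both-out from 0)
β4 |J2  (C2 integral (e out))
β5 |R1  (J2: bond 4 brought effort, rest push out)
β6 |I1  (common-e at J2 fixed by 4)

3  (C1, C2, I1 all integral)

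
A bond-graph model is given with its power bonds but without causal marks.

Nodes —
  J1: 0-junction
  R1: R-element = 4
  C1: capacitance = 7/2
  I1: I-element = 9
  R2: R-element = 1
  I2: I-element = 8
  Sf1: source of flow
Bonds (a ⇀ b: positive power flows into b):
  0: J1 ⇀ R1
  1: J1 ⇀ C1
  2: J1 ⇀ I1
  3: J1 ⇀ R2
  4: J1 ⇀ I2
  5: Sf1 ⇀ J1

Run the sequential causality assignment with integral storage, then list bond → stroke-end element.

b0 |R1
b1 |J1
b2 |I1
b3 |R2
b4 |I2
b5 |Sf1

β5 →Sf1  (Sf1 fixes flow; stroke at Sf1)
β1 →J1  (C1 integral (e out))
β0 →R1  (J1: bond 1 brought effort, rest push out)
β2 →I1  (0-jn J1 has e-setter on 1)
β3 →R2  (common-e at J1 fixed by 1)
β4 →I2  (common-e at J1 fixed by 1)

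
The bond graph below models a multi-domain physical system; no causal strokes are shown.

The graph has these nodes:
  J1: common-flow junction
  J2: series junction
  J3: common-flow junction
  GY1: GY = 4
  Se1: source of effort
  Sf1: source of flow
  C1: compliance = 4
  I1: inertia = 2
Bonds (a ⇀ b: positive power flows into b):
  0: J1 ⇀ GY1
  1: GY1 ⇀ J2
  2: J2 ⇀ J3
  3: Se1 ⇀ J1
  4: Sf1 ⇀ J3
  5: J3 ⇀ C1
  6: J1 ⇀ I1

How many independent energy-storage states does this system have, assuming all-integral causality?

2  (C1, I1 all integral)

#3 stroke at J1  (source Se1 imposes e)
#4 stroke at Sf1  (source Sf1 imposes f)
#2 stroke at J3  (1-jn J3 has f-setter on 4)
#5 stroke at J3  (1-jn J3 has f-setter on 4)
#1 stroke at J2  (J2: bond 2 brought flow, rest push out)
#0 stroke at J1  (through GY1, causality inverts; strokes same side of GY1)
#6 stroke at I1  (closing 1-jn rule on J1)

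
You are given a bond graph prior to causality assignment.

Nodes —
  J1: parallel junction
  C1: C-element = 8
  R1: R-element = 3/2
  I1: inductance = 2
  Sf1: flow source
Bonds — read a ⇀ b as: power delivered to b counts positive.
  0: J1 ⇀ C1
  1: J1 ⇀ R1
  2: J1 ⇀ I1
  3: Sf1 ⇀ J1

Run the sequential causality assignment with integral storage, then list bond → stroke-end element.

bond 3 |Sf1  (Sf1 (Sf) sets flow on bond)
bond 0 |J1  (C1: C, integral causality)
bond 1 |R1  (J1: bond 0 brought effort, rest push out)
bond 2 |I1  (J1: bond 0 brought effort, rest push out)

b0 →J1
b1 →R1
b2 →I1
b3 →Sf1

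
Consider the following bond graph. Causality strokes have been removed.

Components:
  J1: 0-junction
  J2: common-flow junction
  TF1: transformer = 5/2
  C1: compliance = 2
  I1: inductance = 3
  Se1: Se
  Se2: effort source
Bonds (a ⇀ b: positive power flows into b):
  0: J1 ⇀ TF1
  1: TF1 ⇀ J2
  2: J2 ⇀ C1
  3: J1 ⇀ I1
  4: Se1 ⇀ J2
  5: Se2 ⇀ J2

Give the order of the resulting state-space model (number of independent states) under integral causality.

#4 →J2  (Se1 (Se) sets effort on bond)
#5 →J2  (Se2: effort source, stroke at far end)
#2 →J2  (prefer integral on C1)
#1 →TF1  (J2: last free bond brings flow in)
#0 →J1  (through TF1, causality passes straight; one stroke at TF1)
#3 →I1  (0-jn J1 has e-setter on 0)

2  (C1, I1 all integral)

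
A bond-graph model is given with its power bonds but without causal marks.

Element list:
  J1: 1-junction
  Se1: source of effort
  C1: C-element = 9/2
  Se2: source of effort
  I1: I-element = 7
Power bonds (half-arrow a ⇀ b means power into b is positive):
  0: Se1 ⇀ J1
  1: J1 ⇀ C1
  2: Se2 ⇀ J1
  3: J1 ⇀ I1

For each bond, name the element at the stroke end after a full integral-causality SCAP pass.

b0 stroke→J1
b1 stroke→J1
b2 stroke→J1
b3 stroke→I1

b0 |J1  (Se1: effort source, stroke at far end)
b2 |J1  (Se2: effort source, stroke at far end)
b1 |J1  (prefer integral on C1)
b3 |I1  (only one flow-in slot at J1)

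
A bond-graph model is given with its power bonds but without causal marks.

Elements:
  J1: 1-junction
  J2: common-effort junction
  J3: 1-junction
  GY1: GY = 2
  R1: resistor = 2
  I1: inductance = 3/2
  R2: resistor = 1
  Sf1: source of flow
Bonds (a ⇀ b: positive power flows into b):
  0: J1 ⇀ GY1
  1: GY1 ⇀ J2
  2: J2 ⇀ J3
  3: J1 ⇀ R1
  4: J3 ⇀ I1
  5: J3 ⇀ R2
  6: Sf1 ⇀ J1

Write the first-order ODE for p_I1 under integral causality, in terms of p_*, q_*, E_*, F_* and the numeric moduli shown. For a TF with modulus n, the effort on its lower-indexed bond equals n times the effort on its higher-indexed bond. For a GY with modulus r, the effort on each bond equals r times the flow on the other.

dp_I1/dt = 2*F_Sf1 - 2*p_I1/3

β6 stroke at Sf1  (Sf1 fixes flow; stroke at Sf1)
β0 stroke at J1  (common-f at J1 fixed by 6)
β3 stroke at J1  (J1 flow already set via bond 6)
β1 stroke at J2  (GY1 both-in/both-out from 0)
β2 stroke at J3  (J2: bond 1 brought effort, rest push out)
β4 stroke at I1  (I1 outputs flow p/I1)
β5 stroke at J3  (J3 flow already set via bond 4)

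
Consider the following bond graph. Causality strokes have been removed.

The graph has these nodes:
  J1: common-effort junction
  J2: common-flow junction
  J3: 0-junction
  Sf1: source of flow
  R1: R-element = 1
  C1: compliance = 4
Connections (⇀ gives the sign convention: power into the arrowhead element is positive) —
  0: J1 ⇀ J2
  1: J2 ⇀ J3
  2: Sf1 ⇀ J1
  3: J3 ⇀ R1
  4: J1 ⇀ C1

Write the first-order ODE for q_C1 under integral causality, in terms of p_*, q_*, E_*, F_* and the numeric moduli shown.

dq_C1/dt = F_Sf1 - q_C1/4

#2 stroke→Sf1  (Sf1: flow source, stroke at near end)
#4 stroke→J1  (C1 outputs effort q/C1)
#0 stroke→J2  (J1 effort already set via bond 4)
#1 stroke→J3  (closing 1-jn rule on J2)
#3 stroke→R1  (J3: bond 1 brought effort, rest push out)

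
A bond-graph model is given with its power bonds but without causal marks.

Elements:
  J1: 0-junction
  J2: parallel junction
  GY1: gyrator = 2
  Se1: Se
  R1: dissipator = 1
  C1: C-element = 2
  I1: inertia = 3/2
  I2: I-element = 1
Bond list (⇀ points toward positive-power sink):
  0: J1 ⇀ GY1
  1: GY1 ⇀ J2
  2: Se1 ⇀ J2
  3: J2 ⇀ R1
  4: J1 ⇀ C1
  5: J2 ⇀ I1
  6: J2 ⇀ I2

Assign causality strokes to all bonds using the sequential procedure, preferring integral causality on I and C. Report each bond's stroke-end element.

β0 →GY1
β1 →GY1
β2 →J2
β3 →R1
β4 →J1
β5 →I1
β6 →I2

β2 stroke at J2  (Se1: effort source, stroke at far end)
β1 stroke at GY1  (J2 effort already set via bond 2)
β3 stroke at R1  (J2: bond 2 brought effort, rest push out)
β5 stroke at I1  (common-e at J2 fixed by 2)
β6 stroke at I2  (J2: bond 2 brought effort, rest push out)
β0 stroke at GY1  (through GY1, causality inverts; strokes same side of GY1)
β4 stroke at J1  (J1: last free bond brings effort in)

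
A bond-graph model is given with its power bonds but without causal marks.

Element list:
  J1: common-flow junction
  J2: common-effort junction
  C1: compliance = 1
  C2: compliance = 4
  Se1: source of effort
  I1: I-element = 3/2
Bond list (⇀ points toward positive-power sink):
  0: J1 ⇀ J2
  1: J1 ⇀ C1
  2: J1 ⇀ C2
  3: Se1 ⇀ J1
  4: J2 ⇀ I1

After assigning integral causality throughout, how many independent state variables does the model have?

b3 stroke at J1  (Se1 (Se) sets effort on bond)
b1 stroke at J1  (C1 outputs effort q/C1)
b2 stroke at J1  (prefer integral on C2)
b0 stroke at J2  (only one flow-in slot at J1)
b4 stroke at I1  (J2: bond 0 brought effort, rest push out)

3  (C1, C2, I1 all integral)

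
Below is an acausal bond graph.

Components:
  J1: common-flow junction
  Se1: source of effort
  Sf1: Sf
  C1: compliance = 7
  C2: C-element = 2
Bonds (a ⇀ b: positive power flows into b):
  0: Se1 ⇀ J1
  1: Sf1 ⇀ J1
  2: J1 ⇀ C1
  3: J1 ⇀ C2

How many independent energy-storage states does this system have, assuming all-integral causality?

2  (C1, C2 all integral)

b0 stroke→J1  (source Se1 imposes e)
b1 stroke→Sf1  (source Sf1 imposes f)
b2 stroke→J1  (J1 flow already set via bond 1)
b3 stroke→J1  (1-jn J1 has f-setter on 1)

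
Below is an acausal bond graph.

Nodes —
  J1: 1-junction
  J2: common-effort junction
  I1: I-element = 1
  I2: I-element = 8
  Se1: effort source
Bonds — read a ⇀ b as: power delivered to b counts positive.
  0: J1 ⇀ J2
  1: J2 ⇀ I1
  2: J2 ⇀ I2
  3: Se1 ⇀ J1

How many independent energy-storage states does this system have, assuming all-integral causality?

β3 stroke→J1  (Se1: effort source, stroke at far end)
β0 stroke→J2  (closing 1-jn rule on J1)
β1 stroke→I1  (common-e at J2 fixed by 0)
β2 stroke→I2  (J2 effort already set via bond 0)

2  (I1, I2 all integral)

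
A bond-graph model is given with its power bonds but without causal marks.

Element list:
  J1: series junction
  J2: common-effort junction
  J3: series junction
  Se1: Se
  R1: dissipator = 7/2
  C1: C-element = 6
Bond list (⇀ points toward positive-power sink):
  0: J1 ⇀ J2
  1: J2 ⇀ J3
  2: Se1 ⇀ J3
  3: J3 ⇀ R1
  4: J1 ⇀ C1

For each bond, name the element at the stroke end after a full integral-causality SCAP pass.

bond 0 →J2
bond 1 →J3
bond 2 →J3
bond 3 →R1
bond 4 →J1

bond 2 stroke at J3  (source Se1 imposes e)
bond 4 stroke at J1  (C1 outputs effort q/C1)
bond 0 stroke at J2  (closing 1-jn rule on J1)
bond 1 stroke at J3  (J2: bond 0 brought effort, rest push out)
bond 3 stroke at R1  (J3: last free bond brings flow in)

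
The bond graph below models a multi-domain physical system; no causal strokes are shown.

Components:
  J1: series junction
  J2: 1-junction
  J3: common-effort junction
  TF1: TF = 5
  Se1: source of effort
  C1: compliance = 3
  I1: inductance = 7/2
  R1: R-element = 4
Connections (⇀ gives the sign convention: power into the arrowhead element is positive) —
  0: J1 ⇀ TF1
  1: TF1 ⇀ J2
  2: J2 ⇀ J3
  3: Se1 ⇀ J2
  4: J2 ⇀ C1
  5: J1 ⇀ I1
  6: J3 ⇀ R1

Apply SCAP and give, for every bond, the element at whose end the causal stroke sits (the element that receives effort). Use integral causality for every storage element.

b3 |J2  (Se1 (Se) sets effort on bond)
b4 |J2  (C1 integral (e out))
b5 |I1  (I1 outputs flow p/I1)
b0 |J1  (J1 flow already set via bond 5)
b1 |TF1  (TF TF1: opposite of bond 0)
b2 |J2  (J2 flow already set via bond 1)
b6 |J3  (only one effort-in slot at J3)

bond 0 stroke at J1
bond 1 stroke at TF1
bond 2 stroke at J2
bond 3 stroke at J2
bond 4 stroke at J2
bond 5 stroke at I1
bond 6 stroke at J3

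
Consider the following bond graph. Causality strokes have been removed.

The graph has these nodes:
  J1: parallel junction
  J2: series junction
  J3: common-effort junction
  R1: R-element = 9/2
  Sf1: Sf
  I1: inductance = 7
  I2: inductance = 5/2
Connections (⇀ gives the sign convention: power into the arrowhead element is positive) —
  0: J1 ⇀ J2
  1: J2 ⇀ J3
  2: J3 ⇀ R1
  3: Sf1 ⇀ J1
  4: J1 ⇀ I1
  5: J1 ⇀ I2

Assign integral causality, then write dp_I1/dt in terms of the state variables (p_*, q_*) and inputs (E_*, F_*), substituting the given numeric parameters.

b3 stroke→Sf1  (source Sf1 imposes f)
b4 stroke→I1  (I1 integral (f out))
b5 stroke→I2  (I2 outputs flow p/I2)
b0 stroke→J1  (closing 0-jn rule on J1)
b1 stroke→J2  (J2: bond 0 brought flow, rest push out)
b2 stroke→J3  (J3 needs exactly one e-in)

dp_I1/dt = 9*F_Sf1/2 - 9*p_I1/14 - 9*p_I2/5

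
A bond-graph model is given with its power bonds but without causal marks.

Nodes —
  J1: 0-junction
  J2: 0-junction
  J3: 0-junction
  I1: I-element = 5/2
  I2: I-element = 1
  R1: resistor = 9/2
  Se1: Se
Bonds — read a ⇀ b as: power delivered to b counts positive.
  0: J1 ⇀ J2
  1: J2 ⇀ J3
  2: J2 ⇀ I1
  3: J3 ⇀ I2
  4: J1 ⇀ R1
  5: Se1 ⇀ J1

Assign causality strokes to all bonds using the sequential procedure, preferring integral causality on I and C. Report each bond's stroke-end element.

bond 0 |J2
bond 1 |J3
bond 2 |I1
bond 3 |I2
bond 4 |R1
bond 5 |J1

b5 |J1  (source Se1 imposes e)
b0 |J2  (J1 effort already set via bond 5)
b4 |R1  (0-jn J1 has e-setter on 5)
b1 |J3  (0-jn J2 has e-setter on 0)
b2 |I1  (0-jn J2 has e-setter on 0)
b3 |I2  (common-e at J3 fixed by 1)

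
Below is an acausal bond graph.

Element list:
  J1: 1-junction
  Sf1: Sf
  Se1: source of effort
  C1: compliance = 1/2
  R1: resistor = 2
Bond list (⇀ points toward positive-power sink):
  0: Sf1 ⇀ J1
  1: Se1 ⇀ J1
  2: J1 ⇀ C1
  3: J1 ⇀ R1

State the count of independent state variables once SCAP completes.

#0 stroke at Sf1  (Sf1 fixes flow; stroke at Sf1)
#1 stroke at J1  (source Se1 imposes e)
#2 stroke at J1  (1-jn J1 has f-setter on 0)
#3 stroke at J1  (J1: bond 0 brought flow, rest push out)

1  (C1 all integral)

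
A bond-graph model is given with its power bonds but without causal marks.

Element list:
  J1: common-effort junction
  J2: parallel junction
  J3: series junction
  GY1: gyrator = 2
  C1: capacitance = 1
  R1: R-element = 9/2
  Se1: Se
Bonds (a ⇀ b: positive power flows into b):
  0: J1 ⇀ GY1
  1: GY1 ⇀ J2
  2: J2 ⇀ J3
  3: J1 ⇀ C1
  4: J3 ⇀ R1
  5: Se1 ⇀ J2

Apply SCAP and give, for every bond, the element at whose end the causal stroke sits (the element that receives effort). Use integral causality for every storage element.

bond 5 →J2  (Se1 fixes effort; stroke away)
bond 1 →GY1  (0-jn J2 has e-setter on 5)
bond 2 →J3  (J2 effort already set via bond 5)
bond 4 →R1  (J3 needs exactly one f-in)
bond 0 →GY1  (GY GY1: same side as bond 1)
bond 3 →J1  (only one effort-in slot at J1)

b0 stroke at GY1
b1 stroke at GY1
b2 stroke at J3
b3 stroke at J1
b4 stroke at R1
b5 stroke at J2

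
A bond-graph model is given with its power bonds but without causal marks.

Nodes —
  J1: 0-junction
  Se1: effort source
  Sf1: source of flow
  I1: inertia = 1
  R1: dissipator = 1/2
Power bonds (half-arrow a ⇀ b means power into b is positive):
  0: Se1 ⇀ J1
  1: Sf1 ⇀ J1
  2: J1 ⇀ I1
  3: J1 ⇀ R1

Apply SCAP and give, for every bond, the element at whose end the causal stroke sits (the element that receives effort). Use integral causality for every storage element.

β0 →J1
β1 →Sf1
β2 →I1
β3 →R1

#0 stroke at J1  (Se1 (Se) sets effort on bond)
#1 stroke at Sf1  (Sf1: flow source, stroke at near end)
#2 stroke at I1  (J1 effort already set via bond 0)
#3 stroke at R1  (J1: bond 0 brought effort, rest push out)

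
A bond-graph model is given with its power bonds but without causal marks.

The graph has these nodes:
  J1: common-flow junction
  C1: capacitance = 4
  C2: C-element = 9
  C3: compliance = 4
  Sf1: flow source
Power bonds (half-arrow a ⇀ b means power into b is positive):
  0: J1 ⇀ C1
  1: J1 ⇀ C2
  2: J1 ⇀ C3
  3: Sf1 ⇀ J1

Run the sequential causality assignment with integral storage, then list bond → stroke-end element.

b3 →Sf1  (Sf1 (Sf) sets flow on bond)
b0 →J1  (common-f at J1 fixed by 3)
b1 →J1  (J1: bond 3 brought flow, rest push out)
b2 →J1  (J1 flow already set via bond 3)

#0 |J1
#1 |J1
#2 |J1
#3 |Sf1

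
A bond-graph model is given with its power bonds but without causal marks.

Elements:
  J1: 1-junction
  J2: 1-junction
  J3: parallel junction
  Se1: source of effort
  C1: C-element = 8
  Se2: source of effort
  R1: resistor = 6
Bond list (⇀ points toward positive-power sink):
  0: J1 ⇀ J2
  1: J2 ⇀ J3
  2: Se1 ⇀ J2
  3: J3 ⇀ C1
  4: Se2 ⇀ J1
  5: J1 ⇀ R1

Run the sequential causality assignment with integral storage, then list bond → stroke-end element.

#0 →J1
#1 →J2
#2 →J2
#3 →J3
#4 →J1
#5 →R1

β2 →J2  (source Se1 imposes e)
β4 →J1  (Se2: effort source, stroke at far end)
β3 →J3  (C1 outputs effort q/C1)
β1 →J2  (common-e at J3 fixed by 3)
β0 →J1  (J2 needs exactly one f-in)
β5 →R1  (J1: last free bond brings flow in)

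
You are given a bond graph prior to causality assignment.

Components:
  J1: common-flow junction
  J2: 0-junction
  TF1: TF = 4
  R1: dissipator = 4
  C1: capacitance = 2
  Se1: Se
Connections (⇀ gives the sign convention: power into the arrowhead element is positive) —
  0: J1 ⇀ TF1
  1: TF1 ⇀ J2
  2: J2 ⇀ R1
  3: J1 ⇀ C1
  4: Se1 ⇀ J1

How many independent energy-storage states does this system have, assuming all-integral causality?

#4 →J1  (Se1: effort source, stroke at far end)
#3 →J1  (C1 outputs effort q/C1)
#0 →TF1  (J1 needs exactly one f-in)
#1 →J2  (through TF1, causality passes straight; one stroke at TF1)
#2 →R1  (common-e at J2 fixed by 1)

1  (C1 all integral)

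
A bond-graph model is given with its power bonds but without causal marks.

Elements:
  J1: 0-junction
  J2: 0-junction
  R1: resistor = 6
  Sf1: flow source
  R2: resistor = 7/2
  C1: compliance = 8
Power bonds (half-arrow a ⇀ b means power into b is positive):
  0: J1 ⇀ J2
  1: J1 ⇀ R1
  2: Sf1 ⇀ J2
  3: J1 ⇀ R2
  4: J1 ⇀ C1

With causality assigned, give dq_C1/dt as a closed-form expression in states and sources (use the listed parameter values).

b2 |Sf1  (Sf1 fixes flow; stroke at Sf1)
b0 |J2  (J2: last free bond brings effort in)
b4 |J1  (prefer integral on C1)
b1 |R1  (0-jn J1 has e-setter on 4)
b3 |R2  (common-e at J1 fixed by 4)

dq_C1/dt = F_Sf1 - 19*q_C1/336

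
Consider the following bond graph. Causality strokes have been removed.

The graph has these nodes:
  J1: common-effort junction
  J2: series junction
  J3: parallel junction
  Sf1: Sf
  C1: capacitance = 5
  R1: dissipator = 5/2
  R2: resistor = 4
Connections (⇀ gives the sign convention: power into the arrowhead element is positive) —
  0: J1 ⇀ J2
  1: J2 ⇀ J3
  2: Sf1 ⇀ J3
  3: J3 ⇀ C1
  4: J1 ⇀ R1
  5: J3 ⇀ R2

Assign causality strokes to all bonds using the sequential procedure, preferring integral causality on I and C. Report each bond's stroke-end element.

β0 stroke at J1
β1 stroke at J2
β2 stroke at Sf1
β3 stroke at J3
β4 stroke at R1
β5 stroke at R2

#2 |Sf1  (Sf1: flow source, stroke at near end)
#3 |J3  (C1 outputs effort q/C1)
#1 |J2  (J3 effort already set via bond 3)
#5 |R2  (common-e at J3 fixed by 3)
#0 |J1  (J2 needs exactly one f-in)
#4 |R1  (J1: bond 0 brought effort, rest push out)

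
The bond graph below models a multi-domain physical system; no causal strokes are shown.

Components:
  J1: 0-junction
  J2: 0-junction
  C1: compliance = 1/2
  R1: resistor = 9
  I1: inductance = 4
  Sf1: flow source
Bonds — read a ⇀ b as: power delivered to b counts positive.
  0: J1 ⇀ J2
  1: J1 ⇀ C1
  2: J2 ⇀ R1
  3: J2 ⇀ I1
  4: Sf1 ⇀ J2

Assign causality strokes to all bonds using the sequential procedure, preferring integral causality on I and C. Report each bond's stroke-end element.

β0 stroke→J2
β1 stroke→J1
β2 stroke→R1
β3 stroke→I1
β4 stroke→Sf1

bond 4 →Sf1  (Sf1 fixes flow; stroke at Sf1)
bond 1 →J1  (C1: C, integral causality)
bond 0 →J2  (0-jn J1 has e-setter on 1)
bond 2 →R1  (J2: bond 0 brought effort, rest push out)
bond 3 →I1  (0-jn J2 has e-setter on 0)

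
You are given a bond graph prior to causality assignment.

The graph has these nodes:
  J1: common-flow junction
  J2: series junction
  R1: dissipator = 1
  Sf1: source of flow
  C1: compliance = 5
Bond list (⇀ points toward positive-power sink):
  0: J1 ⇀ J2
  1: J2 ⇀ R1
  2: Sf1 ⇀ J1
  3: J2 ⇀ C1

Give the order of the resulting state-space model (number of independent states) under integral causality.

#2 stroke→Sf1  (Sf1 (Sf) sets flow on bond)
#0 stroke→J1  (J1: bond 2 brought flow, rest push out)
#1 stroke→J2  (J2 flow already set via bond 0)
#3 stroke→J2  (J2: bond 0 brought flow, rest push out)

1  (C1 all integral)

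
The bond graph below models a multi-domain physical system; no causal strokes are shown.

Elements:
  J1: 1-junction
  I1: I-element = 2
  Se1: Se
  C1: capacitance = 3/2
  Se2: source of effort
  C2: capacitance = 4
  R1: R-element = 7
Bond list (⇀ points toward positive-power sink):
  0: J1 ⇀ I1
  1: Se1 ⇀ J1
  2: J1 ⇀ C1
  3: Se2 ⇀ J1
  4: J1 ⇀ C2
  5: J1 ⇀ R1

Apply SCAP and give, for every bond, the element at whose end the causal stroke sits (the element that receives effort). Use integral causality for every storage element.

β1 |J1  (Se1 fixes effort; stroke away)
β3 |J1  (Se2: effort source, stroke at far end)
β0 |I1  (I1 outputs flow p/I1)
β2 |J1  (J1: bond 0 brought flow, rest push out)
β4 |J1  (J1 flow already set via bond 0)
β5 |J1  (J1 flow already set via bond 0)

#0 |I1
#1 |J1
#2 |J1
#3 |J1
#4 |J1
#5 |J1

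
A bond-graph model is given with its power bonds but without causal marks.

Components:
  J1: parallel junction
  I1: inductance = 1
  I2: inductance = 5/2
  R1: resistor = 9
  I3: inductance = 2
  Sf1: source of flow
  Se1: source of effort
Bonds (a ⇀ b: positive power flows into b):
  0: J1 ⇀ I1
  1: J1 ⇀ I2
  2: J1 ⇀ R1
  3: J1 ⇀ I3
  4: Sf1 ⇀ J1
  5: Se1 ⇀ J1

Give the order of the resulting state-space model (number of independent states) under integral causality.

3  (I1, I2, I3 all integral)

b4 stroke→Sf1  (Sf1 (Sf) sets flow on bond)
b5 stroke→J1  (Se1 (Se) sets effort on bond)
b0 stroke→I1  (common-e at J1 fixed by 5)
b1 stroke→I2  (0-jn J1 has e-setter on 5)
b2 stroke→R1  (0-jn J1 has e-setter on 5)
b3 stroke→I3  (common-e at J1 fixed by 5)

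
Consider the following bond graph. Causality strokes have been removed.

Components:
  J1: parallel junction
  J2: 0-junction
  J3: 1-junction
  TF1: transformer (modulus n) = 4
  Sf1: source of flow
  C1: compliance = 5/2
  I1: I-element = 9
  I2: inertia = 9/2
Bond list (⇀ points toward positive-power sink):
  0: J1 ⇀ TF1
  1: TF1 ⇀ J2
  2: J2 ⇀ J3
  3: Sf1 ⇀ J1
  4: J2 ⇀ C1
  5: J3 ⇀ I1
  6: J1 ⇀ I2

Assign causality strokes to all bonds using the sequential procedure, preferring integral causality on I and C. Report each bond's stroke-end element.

bond 0 |J1
bond 1 |TF1
bond 2 |J3
bond 3 |Sf1
bond 4 |J2
bond 5 |I1
bond 6 |I2

bond 3 stroke→Sf1  (Sf1 (Sf) sets flow on bond)
bond 4 stroke→J2  (C1 integral (e out))
bond 1 stroke→TF1  (common-e at J2 fixed by 4)
bond 2 stroke→J3  (common-e at J2 fixed by 4)
bond 5 stroke→I1  (closing 1-jn rule on J3)
bond 0 stroke→J1  (TF1: transformer flips bond 1)
bond 6 stroke→I2  (0-jn J1 has e-setter on 0)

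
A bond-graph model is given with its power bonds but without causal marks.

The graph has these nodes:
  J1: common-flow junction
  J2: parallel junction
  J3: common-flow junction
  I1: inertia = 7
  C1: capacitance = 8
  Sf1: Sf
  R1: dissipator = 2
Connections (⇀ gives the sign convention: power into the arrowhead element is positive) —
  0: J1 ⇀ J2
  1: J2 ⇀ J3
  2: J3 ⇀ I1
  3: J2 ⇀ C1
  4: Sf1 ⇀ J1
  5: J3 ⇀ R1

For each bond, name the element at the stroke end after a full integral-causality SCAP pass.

β4 |Sf1  (Sf1: flow source, stroke at near end)
β0 |J1  (J1: bond 4 brought flow, rest push out)
β2 |I1  (I1: I, integral causality)
β1 |J3  (J3: bond 2 brought flow, rest push out)
β5 |J3  (J3 flow already set via bond 2)
β3 |J2  (J2: last free bond brings effort in)

#0 stroke at J1
#1 stroke at J3
#2 stroke at I1
#3 stroke at J2
#4 stroke at Sf1
#5 stroke at J3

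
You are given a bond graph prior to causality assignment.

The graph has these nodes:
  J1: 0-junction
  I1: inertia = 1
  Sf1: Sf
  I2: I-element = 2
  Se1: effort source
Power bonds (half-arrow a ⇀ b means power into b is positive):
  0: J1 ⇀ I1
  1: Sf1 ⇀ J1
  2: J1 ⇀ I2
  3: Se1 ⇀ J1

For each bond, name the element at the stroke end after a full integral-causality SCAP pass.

b0 →I1
b1 →Sf1
b2 →I2
b3 →J1

#1 stroke→Sf1  (source Sf1 imposes f)
#3 stroke→J1  (Se1 fixes effort; stroke away)
#0 stroke→I1  (common-e at J1 fixed by 3)
#2 stroke→I2  (J1: bond 3 brought effort, rest push out)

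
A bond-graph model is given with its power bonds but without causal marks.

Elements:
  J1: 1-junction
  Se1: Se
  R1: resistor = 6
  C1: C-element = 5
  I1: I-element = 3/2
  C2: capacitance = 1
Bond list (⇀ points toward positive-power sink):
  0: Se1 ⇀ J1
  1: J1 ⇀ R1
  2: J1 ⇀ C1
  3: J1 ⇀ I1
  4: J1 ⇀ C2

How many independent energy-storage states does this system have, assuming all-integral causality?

b0 →J1  (source Se1 imposes e)
b2 →J1  (C1: C, integral causality)
b3 →I1  (I1 integral (f out))
b1 →J1  (J1: bond 3 brought flow, rest push out)
b4 →J1  (1-jn J1 has f-setter on 3)

3  (C1, C2, I1 all integral)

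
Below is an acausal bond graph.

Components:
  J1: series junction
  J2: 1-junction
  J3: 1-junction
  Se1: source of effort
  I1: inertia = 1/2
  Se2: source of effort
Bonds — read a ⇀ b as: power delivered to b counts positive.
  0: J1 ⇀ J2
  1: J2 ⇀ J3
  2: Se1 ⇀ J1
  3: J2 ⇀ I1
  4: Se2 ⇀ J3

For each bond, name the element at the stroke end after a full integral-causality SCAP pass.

bond 2 →J1  (Se1 (Se) sets effort on bond)
bond 4 →J3  (Se2 fixes effort; stroke away)
bond 0 →J2  (J1: last free bond brings flow in)
bond 1 →J2  (J3: last free bond brings flow in)
bond 3 →I1  (J2: last free bond brings flow in)

#0 |J2
#1 |J2
#2 |J1
#3 |I1
#4 |J3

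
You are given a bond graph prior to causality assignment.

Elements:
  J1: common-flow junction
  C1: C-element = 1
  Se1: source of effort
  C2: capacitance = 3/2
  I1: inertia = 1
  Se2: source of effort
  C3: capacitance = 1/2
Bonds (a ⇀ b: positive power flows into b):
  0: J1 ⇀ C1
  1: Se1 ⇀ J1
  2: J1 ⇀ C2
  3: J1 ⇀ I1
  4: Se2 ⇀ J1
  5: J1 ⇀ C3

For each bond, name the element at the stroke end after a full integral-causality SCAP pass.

β1 →J1  (source Se1 imposes e)
β4 →J1  (Se2 fixes effort; stroke away)
β0 →J1  (prefer integral on C1)
β2 →J1  (prefer integral on C2)
β3 →I1  (I1 outputs flow p/I1)
β5 →J1  (1-jn J1 has f-setter on 3)

#0 stroke→J1
#1 stroke→J1
#2 stroke→J1
#3 stroke→I1
#4 stroke→J1
#5 stroke→J1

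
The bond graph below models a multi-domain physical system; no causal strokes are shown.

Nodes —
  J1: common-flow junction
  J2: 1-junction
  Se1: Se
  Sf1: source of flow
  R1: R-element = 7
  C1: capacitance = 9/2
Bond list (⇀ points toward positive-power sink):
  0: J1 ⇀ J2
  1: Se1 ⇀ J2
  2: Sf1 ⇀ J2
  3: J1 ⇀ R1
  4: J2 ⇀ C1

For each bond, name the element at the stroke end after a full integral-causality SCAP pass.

b0 |J2
b1 |J2
b2 |Sf1
b3 |J1
b4 |J2

b1 |J2  (source Se1 imposes e)
b2 |Sf1  (Sf1 (Sf) sets flow on bond)
b0 |J2  (J2: bond 2 brought flow, rest push out)
b4 |J2  (J2 flow already set via bond 2)
b3 |J1  (common-f at J1 fixed by 0)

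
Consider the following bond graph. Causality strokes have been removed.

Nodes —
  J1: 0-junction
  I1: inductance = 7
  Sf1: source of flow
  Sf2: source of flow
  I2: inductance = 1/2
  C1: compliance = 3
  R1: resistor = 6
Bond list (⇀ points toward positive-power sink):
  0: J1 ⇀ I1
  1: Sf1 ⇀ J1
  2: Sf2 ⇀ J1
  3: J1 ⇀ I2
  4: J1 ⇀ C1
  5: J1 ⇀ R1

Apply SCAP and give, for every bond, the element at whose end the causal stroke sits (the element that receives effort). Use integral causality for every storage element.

#0 →I1
#1 →Sf1
#2 →Sf2
#3 →I2
#4 →J1
#5 →R1

b1 →Sf1  (Sf1 fixes flow; stroke at Sf1)
b2 →Sf2  (Sf2: flow source, stroke at near end)
b0 →I1  (I1: I, integral causality)
b3 →I2  (I2 outputs flow p/I2)
b4 →J1  (C1: C, integral causality)
b5 →R1  (0-jn J1 has e-setter on 4)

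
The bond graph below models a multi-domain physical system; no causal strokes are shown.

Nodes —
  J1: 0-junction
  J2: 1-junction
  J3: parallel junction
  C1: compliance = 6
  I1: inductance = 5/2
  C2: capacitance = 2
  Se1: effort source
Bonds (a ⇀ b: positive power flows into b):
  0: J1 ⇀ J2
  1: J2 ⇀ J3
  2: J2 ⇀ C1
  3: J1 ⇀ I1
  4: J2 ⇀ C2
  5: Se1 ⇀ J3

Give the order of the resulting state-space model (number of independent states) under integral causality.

3  (C1, C2, I1 all integral)

#5 |J3  (Se1 (Se) sets effort on bond)
#1 |J2  (J3: bond 5 brought effort, rest push out)
#2 |J2  (prefer integral on C1)
#3 |I1  (prefer integral on I1)
#0 |J1  (J1: last free bond brings effort in)
#4 |J2  (J2 flow already set via bond 0)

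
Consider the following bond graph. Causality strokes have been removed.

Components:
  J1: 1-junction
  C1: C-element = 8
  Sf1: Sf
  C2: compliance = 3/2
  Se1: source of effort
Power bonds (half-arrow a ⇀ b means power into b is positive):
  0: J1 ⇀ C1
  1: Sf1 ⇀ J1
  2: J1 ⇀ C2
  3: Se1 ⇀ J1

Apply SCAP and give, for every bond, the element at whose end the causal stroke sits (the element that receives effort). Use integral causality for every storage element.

#0 |J1
#1 |Sf1
#2 |J1
#3 |J1

#1 |Sf1  (Sf1 (Sf) sets flow on bond)
#3 |J1  (source Se1 imposes e)
#0 |J1  (common-f at J1 fixed by 1)
#2 |J1  (1-jn J1 has f-setter on 1)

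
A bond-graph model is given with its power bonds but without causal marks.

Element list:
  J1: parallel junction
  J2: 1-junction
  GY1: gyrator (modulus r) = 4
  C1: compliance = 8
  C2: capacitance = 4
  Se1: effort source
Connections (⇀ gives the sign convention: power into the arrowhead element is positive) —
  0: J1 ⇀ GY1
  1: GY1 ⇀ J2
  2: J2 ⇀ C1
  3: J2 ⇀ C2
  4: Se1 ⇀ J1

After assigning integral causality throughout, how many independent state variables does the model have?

2  (C1, C2 all integral)

β4 |J1  (Se1 (Se) sets effort on bond)
β0 |GY1  (J1 effort already set via bond 4)
β1 |GY1  (GY GY1: same side as bond 0)
β2 |J2  (1-jn J2 has f-setter on 1)
β3 |J2  (J2: bond 1 brought flow, rest push out)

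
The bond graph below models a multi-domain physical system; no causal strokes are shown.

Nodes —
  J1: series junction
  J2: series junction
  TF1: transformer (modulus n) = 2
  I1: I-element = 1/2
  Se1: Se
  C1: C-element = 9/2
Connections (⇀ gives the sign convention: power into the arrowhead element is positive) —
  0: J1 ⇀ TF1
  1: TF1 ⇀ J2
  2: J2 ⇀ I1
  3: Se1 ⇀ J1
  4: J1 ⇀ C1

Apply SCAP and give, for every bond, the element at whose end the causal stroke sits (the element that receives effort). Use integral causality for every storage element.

bond 3 stroke→J1  (Se1: effort source, stroke at far end)
bond 2 stroke→I1  (I1 outputs flow p/I1)
bond 1 stroke→J2  (1-jn J2 has f-setter on 2)
bond 0 stroke→TF1  (TF1 one-in-one-out from 1)
bond 4 stroke→J1  (1-jn J1 has f-setter on 0)

bond 0 stroke→TF1
bond 1 stroke→J2
bond 2 stroke→I1
bond 3 stroke→J1
bond 4 stroke→J1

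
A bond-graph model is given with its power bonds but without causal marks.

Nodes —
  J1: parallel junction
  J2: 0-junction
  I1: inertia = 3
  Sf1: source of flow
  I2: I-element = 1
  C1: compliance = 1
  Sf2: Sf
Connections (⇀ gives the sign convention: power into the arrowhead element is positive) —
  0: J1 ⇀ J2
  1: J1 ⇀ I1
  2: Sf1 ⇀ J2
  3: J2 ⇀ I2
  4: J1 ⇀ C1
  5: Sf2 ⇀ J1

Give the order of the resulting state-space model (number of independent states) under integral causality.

bond 2 stroke→Sf1  (source Sf1 imposes f)
bond 5 stroke→Sf2  (Sf2 (Sf) sets flow on bond)
bond 1 stroke→I1  (I1 integral (f out))
bond 3 stroke→I2  (prefer integral on I2)
bond 0 stroke→J2  (J2 needs exactly one e-in)
bond 4 stroke→J1  (closing 0-jn rule on J1)

3  (C1, I1, I2 all integral)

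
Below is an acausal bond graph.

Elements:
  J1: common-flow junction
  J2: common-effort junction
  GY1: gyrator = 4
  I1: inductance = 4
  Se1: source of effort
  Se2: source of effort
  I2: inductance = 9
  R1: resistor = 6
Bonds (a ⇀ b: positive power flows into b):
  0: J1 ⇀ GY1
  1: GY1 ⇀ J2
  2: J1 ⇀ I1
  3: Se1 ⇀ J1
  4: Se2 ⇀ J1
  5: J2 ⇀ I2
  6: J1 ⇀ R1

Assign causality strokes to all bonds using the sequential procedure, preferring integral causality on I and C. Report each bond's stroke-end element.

β3 |J1  (Se1 (Se) sets effort on bond)
β4 |J1  (source Se2 imposes e)
β2 |I1  (I1 outputs flow p/I1)
β0 |J1  (J1: bond 2 brought flow, rest push out)
β6 |J1  (common-f at J1 fixed by 2)
β1 |J2  (GY GY1: same side as bond 0)
β5 |I2  (J2: bond 1 brought effort, rest push out)

bond 0 |J1
bond 1 |J2
bond 2 |I1
bond 3 |J1
bond 4 |J1
bond 5 |I2
bond 6 |J1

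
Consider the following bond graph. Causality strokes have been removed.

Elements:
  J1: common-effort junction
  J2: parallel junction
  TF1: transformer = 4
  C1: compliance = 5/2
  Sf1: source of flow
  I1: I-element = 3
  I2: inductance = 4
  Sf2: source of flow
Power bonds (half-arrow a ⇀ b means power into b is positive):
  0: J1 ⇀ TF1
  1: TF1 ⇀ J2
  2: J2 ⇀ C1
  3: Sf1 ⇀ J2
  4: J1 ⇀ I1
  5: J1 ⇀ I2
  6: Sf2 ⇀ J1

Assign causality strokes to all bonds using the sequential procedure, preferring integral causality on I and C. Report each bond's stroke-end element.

b0 →J1
b1 →TF1
b2 →J2
b3 →Sf1
b4 →I1
b5 →I2
b6 →Sf2

β3 stroke at Sf1  (Sf1: flow source, stroke at near end)
β6 stroke at Sf2  (Sf2 (Sf) sets flow on bond)
β2 stroke at J2  (prefer integral on C1)
β1 stroke at TF1  (J2 effort already set via bond 2)
β0 stroke at J1  (TF1 one-in-one-out from 1)
β4 stroke at I1  (0-jn J1 has e-setter on 0)
β5 stroke at I2  (J1: bond 0 brought effort, rest push out)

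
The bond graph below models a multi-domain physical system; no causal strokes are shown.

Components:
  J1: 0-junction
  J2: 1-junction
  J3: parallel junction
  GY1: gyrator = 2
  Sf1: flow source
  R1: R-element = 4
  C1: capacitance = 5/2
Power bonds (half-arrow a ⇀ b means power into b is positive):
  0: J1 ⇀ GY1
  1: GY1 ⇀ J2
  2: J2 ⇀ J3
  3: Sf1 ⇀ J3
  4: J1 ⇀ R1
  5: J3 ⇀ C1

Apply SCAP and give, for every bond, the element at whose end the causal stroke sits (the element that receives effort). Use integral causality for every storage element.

#0 |GY1
#1 |GY1
#2 |J2
#3 |Sf1
#4 |J1
#5 |J3

β3 →Sf1  (Sf1 (Sf) sets flow on bond)
β5 →J3  (C1 outputs effort q/C1)
β2 →J2  (J3: bond 5 brought effort, rest push out)
β1 →GY1  (closing 1-jn rule on J2)
β0 →GY1  (GY1 both-in/both-out from 1)
β4 →J1  (J1: last free bond brings effort in)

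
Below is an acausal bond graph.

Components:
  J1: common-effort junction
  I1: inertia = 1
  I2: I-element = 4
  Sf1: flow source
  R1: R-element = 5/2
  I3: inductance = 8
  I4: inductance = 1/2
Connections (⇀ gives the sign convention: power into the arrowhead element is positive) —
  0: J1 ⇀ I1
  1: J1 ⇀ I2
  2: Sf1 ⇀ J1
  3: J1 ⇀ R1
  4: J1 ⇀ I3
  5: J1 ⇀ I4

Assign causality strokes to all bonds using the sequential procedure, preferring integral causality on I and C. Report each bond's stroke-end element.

#2 →Sf1  (Sf1 fixes flow; stroke at Sf1)
#0 →I1  (I1: I, integral causality)
#1 →I2  (I2 outputs flow p/I2)
#4 →I3  (I3 integral (f out))
#5 →I4  (I4 outputs flow p/I4)
#3 →J1  (J1: last free bond brings effort in)

#0 stroke at I1
#1 stroke at I2
#2 stroke at Sf1
#3 stroke at J1
#4 stroke at I3
#5 stroke at I4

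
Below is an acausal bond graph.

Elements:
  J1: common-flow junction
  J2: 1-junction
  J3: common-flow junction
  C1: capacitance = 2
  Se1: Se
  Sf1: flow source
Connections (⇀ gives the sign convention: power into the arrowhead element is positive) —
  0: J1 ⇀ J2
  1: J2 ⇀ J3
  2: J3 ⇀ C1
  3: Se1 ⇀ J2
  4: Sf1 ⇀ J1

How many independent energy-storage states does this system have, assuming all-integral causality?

#3 stroke→J2  (Se1: effort source, stroke at far end)
#4 stroke→Sf1  (source Sf1 imposes f)
#0 stroke→J1  (J1 flow already set via bond 4)
#1 stroke→J2  (1-jn J2 has f-setter on 0)
#2 stroke→J3  (J3: bond 1 brought flow, rest push out)

1  (C1 all integral)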